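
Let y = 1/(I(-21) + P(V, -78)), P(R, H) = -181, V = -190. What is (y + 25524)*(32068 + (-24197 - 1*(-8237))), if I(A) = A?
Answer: 41525191738/101 ≈ 4.1114e+8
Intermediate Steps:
y = -1/202 (y = 1/(-21 - 181) = 1/(-202) = -1/202 ≈ -0.0049505)
(y + 25524)*(32068 + (-24197 - 1*(-8237))) = (-1/202 + 25524)*(32068 + (-24197 - 1*(-8237))) = 5155847*(32068 + (-24197 + 8237))/202 = 5155847*(32068 - 15960)/202 = (5155847/202)*16108 = 41525191738/101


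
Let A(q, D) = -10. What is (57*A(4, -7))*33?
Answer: -18810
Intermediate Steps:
(57*A(4, -7))*33 = (57*(-10))*33 = -570*33 = -18810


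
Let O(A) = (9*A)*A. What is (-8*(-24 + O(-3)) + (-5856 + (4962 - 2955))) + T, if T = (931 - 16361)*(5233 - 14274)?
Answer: 139498325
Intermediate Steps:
O(A) = 9*A**2
T = 139502630 (T = -15430*(-9041) = 139502630)
(-8*(-24 + O(-3)) + (-5856 + (4962 - 2955))) + T = (-8*(-24 + 9*(-3)**2) + (-5856 + (4962 - 2955))) + 139502630 = (-8*(-24 + 9*9) + (-5856 + 2007)) + 139502630 = (-8*(-24 + 81) - 3849) + 139502630 = (-8*57 - 3849) + 139502630 = (-456 - 3849) + 139502630 = -4305 + 139502630 = 139498325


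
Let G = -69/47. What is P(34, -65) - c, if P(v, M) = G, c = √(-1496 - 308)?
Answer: -69/47 - 2*I*√451 ≈ -1.4681 - 42.474*I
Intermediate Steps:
G = -69/47 (G = -69*1/47 = -69/47 ≈ -1.4681)
c = 2*I*√451 (c = √(-1804) = 2*I*√451 ≈ 42.474*I)
P(v, M) = -69/47
P(34, -65) - c = -69/47 - 2*I*√451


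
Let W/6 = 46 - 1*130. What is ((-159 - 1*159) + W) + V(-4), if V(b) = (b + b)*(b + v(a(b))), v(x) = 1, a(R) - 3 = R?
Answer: -798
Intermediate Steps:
a(R) = 3 + R
W = -504 (W = 6*(46 - 1*130) = 6*(46 - 130) = 6*(-84) = -504)
V(b) = 2*b*(1 + b) (V(b) = (b + b)*(b + 1) = (2*b)*(1 + b) = 2*b*(1 + b))
((-159 - 1*159) + W) + V(-4) = ((-159 - 1*159) - 504) + 2*(-4)*(1 - 4) = ((-159 - 159) - 504) + 2*(-4)*(-3) = (-318 - 504) + 24 = -822 + 24 = -798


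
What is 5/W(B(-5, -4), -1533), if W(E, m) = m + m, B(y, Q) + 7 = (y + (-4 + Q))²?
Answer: -5/3066 ≈ -0.0016308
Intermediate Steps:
B(y, Q) = -7 + (-4 + Q + y)² (B(y, Q) = -7 + (y + (-4 + Q))² = -7 + (-4 + Q + y)²)
W(E, m) = 2*m
5/W(B(-5, -4), -1533) = 5/(2*(-1533)) = 5/(-3066) = -1/3066*5 = -5/3066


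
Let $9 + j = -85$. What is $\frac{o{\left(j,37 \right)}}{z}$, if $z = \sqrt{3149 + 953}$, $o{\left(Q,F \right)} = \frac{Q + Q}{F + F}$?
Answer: $- \frac{47 \sqrt{4102}}{75887} \approx -0.039667$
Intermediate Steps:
$j = -94$ ($j = -9 - 85 = -94$)
$o{\left(Q,F \right)} = \frac{Q}{F}$ ($o{\left(Q,F \right)} = \frac{2 Q}{2 F} = 2 Q \frac{1}{2 F} = \frac{Q}{F}$)
$z = \sqrt{4102} \approx 64.047$
$\frac{o{\left(j,37 \right)}}{z} = \frac{\left(-94\right) \frac{1}{37}}{\sqrt{4102}} = \left(-94\right) \frac{1}{37} \frac{\sqrt{4102}}{4102} = - \frac{94 \frac{\sqrt{4102}}{4102}}{37} = - \frac{47 \sqrt{4102}}{75887}$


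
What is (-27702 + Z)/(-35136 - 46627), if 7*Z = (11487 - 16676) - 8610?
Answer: 18883/52031 ≈ 0.36292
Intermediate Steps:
Z = -13799/7 (Z = ((11487 - 16676) - 8610)/7 = (-5189 - 8610)/7 = (⅐)*(-13799) = -13799/7 ≈ -1971.3)
(-27702 + Z)/(-35136 - 46627) = (-27702 - 13799/7)/(-35136 - 46627) = -207713/7/(-81763) = -207713/7*(-1/81763) = 18883/52031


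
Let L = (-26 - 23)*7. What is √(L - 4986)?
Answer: 73*I ≈ 73.0*I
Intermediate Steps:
L = -343 (L = -49*7 = -343)
√(L - 4986) = √(-343 - 4986) = √(-5329) = 73*I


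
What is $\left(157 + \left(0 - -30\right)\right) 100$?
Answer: $18700$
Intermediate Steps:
$\left(157 + \left(0 - -30\right)\right) 100 = \left(157 + \left(0 + 30\right)\right) 100 = \left(157 + 30\right) 100 = 187 \cdot 100 = 18700$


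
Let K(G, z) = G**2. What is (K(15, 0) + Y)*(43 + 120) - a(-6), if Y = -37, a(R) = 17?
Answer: 30627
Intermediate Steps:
(K(15, 0) + Y)*(43 + 120) - a(-6) = (15**2 - 37)*(43 + 120) - 1*17 = (225 - 37)*163 - 17 = 188*163 - 17 = 30644 - 17 = 30627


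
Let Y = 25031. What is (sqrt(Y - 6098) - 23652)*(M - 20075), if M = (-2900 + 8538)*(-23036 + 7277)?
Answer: 2101937085684 - 88869317*sqrt(18933) ≈ 2.0897e+12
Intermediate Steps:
M = -88849242 (M = 5638*(-15759) = -88849242)
(sqrt(Y - 6098) - 23652)*(M - 20075) = (sqrt(25031 - 6098) - 23652)*(-88849242 - 20075) = (sqrt(18933) - 23652)*(-88869317) = (-23652 + sqrt(18933))*(-88869317) = 2101937085684 - 88869317*sqrt(18933)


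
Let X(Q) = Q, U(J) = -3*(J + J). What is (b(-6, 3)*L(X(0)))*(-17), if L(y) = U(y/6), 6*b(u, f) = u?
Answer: 0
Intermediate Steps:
b(u, f) = u/6
U(J) = -6*J
L(y) = -y (L(y) = -6*y/6 = -y)
(b(-6, 3)*L(X(0)))*(-17) = (((⅙)*(-6))*(-1*0))*(-17) = -1*0*(-17) = 0*(-17) = 0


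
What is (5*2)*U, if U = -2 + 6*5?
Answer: 280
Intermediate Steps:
U = 28 (U = -2 + 30 = 28)
(5*2)*U = (5*2)*28 = 10*28 = 280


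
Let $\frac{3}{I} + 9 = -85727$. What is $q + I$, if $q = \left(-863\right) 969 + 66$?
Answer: $- \frac{71690814219}{85736} \approx -8.3618 \cdot 10^{5}$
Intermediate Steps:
$I = - \frac{3}{85736}$ ($I = \frac{3}{-9 - 85727} = \frac{3}{-85736} = 3 \left(- \frac{1}{85736}\right) = - \frac{3}{85736} \approx -3.4991 \cdot 10^{-5}$)
$q = -836181$ ($q = -836247 + 66 = -836181$)
$q + I = -836181 - \frac{3}{85736} = - \frac{71690814219}{85736}$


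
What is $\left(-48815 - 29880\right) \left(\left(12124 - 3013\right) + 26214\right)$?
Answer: $-2779900875$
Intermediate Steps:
$\left(-48815 - 29880\right) \left(\left(12124 - 3013\right) + 26214\right) = - 78695 \left(9111 + 26214\right) = \left(-78695\right) 35325 = -2779900875$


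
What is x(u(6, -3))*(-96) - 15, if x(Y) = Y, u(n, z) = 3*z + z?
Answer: 1137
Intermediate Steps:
u(n, z) = 4*z
x(u(6, -3))*(-96) - 15 = (4*(-3))*(-96) - 15 = -12*(-96) - 15 = 1152 - 15 = 1137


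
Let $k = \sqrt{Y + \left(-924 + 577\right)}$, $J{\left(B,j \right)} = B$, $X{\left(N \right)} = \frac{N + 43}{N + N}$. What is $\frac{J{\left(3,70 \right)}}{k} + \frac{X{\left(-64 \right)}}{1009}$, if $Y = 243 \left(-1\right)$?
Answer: $\frac{21}{129152} - \frac{3 i \sqrt{590}}{590} \approx 0.0001626 - 0.12351 i$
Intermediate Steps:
$X{\left(N \right)} = \frac{43 + N}{2 N}$
$Y = -243$
$k = i \sqrt{590}$ ($k = \sqrt{-243 + \left(-924 + 577\right)} = \sqrt{-243 - 347} = \sqrt{-590} = i \sqrt{590} \approx 24.29 i$)
$\frac{J{\left(3,70 \right)}}{k} + \frac{X{\left(-64 \right)}}{1009} = \frac{3}{i \sqrt{590}} + \frac{\frac{1}{2} \frac{1}{-64} \left(43 - 64\right)}{1009} = 3 \left(- \frac{i \sqrt{590}}{590}\right) + \frac{1}{2} \left(- \frac{1}{64}\right) \left(-21\right) \frac{1}{1009} = - \frac{3 i \sqrt{590}}{590} + \frac{21}{128} \cdot \frac{1}{1009} = - \frac{3 i \sqrt{590}}{590} + \frac{21}{129152} = \frac{21}{129152} - \frac{3 i \sqrt{590}}{590}$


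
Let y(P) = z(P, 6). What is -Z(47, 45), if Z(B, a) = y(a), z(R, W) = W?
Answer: -6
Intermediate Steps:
y(P) = 6
Z(B, a) = 6
-Z(47, 45) = -1*6 = -6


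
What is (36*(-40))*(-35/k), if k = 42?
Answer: 1200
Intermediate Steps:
(36*(-40))*(-35/k) = (36*(-40))*(-35/42) = -(-50400)/42 = -1440*(-⅚) = 1200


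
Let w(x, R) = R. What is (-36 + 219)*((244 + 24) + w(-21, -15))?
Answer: 46299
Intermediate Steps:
(-36 + 219)*((244 + 24) + w(-21, -15)) = (-36 + 219)*((244 + 24) - 15) = 183*(268 - 15) = 183*253 = 46299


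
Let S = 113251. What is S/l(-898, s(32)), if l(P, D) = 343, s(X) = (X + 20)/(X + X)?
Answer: 113251/343 ≈ 330.18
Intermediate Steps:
s(X) = (20 + X)/(2*X) (s(X) = (20 + X)/((2*X)) = (20 + X)*(1/(2*X)) = (20 + X)/(2*X))
S/l(-898, s(32)) = 113251/343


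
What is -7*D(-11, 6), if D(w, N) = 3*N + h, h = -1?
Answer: -119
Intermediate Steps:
D(w, N) = -1 + 3*N (D(w, N) = 3*N - 1 = -1 + 3*N)
-7*D(-11, 6) = -7*(-1 + 3*6) = -7*(-1 + 18) = -7*17 = -119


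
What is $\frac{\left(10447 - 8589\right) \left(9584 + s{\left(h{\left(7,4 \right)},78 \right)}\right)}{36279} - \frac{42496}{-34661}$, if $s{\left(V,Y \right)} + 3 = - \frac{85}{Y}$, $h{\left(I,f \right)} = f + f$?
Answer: $\frac{24121080942053}{49041190341} \approx 491.85$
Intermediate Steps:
$h{\left(I,f \right)} = 2 f$
$s{\left(V,Y \right)} = -3 - \frac{85}{Y}$
$\frac{\left(10447 - 8589\right) \left(9584 + s{\left(h{\left(7,4 \right)},78 \right)}\right)}{36279} - \frac{42496}{-34661} = \frac{\left(10447 - 8589\right) \left(9584 - \left(3 + \frac{85}{78}\right)\right)}{36279} - \frac{42496}{-34661} = 1858 \left(9584 - \frac{319}{78}\right) \frac{1}{36279} - - \frac{42496}{34661} = 1858 \left(9584 - \frac{319}{78}\right) \frac{1}{36279} + \frac{42496}{34661} = 1858 \cdot \frac{747233}{78} \cdot \frac{1}{36279} + \frac{42496}{34661} = \frac{694179457}{39} \cdot \frac{1}{36279} + \frac{42496}{34661} = \frac{694179457}{1414881} + \frac{42496}{34661} = \frac{24121080942053}{49041190341}$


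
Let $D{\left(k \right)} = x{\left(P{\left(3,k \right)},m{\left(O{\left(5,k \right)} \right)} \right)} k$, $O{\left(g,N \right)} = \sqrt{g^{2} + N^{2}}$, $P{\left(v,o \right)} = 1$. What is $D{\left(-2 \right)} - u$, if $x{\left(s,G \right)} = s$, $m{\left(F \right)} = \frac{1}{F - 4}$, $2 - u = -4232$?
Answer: $-4236$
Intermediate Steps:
$u = 4234$ ($u = 2 - -4232 = 2 + 4232 = 4234$)
$O{\left(g,N \right)} = \sqrt{N^{2} + g^{2}}$
$m{\left(F \right)} = \frac{1}{-4 + F}$
$D{\left(k \right)} = k$ ($D{\left(k \right)} = 1 k = k$)
$D{\left(-2 \right)} - u = -2 - 4234 = -4236$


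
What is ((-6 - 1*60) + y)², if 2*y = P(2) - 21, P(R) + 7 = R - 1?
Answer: 25281/4 ≈ 6320.3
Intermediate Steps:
P(R) = -8 + R (P(R) = -7 + (R - 1) = -7 + (-1 + R) = -8 + R)
y = -27/2 (y = ((-8 + 2) - 21)/2 = (-6 - 21)/2 = (½)*(-27) = -27/2 ≈ -13.500)
((-6 - 1*60) + y)² = ((-6 - 1*60) - 27/2)² = ((-6 - 60) - 27/2)² = (-66 - 27/2)² = (-159/2)² = 25281/4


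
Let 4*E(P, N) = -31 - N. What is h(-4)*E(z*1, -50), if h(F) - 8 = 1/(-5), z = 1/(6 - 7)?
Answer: 741/20 ≈ 37.050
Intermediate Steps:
z = -1 (z = 1/(-1) = -1)
h(F) = 39/5 (h(F) = 8 + 1/(-5) = 8 - ⅕ = 39/5)
E(P, N) = -31/4 - N/4 (E(P, N) = (-31 - N)/4 = -31/4 - N/4)
h(-4)*E(z*1, -50) = 39*(-31/4 - ¼*(-50))/5 = 39*(-31/4 + 25/2)/5 = (39/5)*(19/4) = 741/20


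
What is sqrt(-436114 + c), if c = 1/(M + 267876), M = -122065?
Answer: I*sqrt(9272153342850383)/145811 ≈ 660.39*I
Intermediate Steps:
c = 1/145811 (c = 1/(-122065 + 267876) = 1/145811 ≈ 6.8582e-6)
sqrt(-436114 + c) = sqrt(-436114 + 1/145811) = sqrt(-63590218453/145811) = I*sqrt(9272153342850383)/145811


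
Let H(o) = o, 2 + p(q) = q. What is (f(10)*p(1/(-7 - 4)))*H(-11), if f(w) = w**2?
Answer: 2300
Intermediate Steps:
p(q) = -2 + q
(f(10)*p(1/(-7 - 4)))*H(-11) = (10**2*(-2 + 1/(-7 - 4)))*(-11) = (100*(-2 + 1/(-11)))*(-11) = (100*(-2 - 1/11))*(-11) = (100*(-23/11))*(-11) = -2300/11*(-11) = 2300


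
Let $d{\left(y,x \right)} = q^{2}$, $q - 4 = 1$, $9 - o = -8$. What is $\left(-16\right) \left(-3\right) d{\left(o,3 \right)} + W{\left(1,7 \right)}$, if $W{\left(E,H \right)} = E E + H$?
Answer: $1208$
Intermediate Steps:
$o = 17$ ($o = 9 - -8 = 9 + 8 = 17$)
$q = 5$ ($q = 4 + 1 = 5$)
$W{\left(E,H \right)} = H + E^{2}$ ($W{\left(E,H \right)} = E^{2} + H = H + E^{2}$)
$d{\left(y,x \right)} = 25$ ($d{\left(y,x \right)} = 5^{2} = 25$)
$\left(-16\right) \left(-3\right) d{\left(o,3 \right)} + W{\left(1,7 \right)} = \left(-16\right) \left(-3\right) 25 + \left(7 + 1^{2}\right) = 48 \cdot 25 + \left(7 + 1\right) = 1200 + 8 = 1208$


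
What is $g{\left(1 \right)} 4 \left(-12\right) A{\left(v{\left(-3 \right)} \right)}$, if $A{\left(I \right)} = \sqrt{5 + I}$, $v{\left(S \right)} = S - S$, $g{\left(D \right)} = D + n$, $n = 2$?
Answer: $- 144 \sqrt{5} \approx -321.99$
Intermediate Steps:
$g{\left(D \right)} = 2 + D$ ($g{\left(D \right)} = D + 2 = 2 + D$)
$v{\left(S \right)} = 0$
$g{\left(1 \right)} 4 \left(-12\right) A{\left(v{\left(-3 \right)} \right)} = \left(2 + 1\right) 4 \left(-12\right) \sqrt{5 + 0} = 3 \left(-48\right) \sqrt{5} = - 144 \sqrt{5}$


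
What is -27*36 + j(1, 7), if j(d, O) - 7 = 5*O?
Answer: -930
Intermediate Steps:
j(d, O) = 7 + 5*O
-27*36 + j(1, 7) = -27*36 + (7 + 5*7) = -972 + (7 + 35) = -972 + 42 = -930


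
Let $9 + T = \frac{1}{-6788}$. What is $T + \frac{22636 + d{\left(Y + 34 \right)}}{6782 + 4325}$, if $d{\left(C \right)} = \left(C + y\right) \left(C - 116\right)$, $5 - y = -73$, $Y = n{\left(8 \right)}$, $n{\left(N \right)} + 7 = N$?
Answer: $- \frac{587037347}{75394316} \approx -7.7862$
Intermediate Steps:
$n{\left(N \right)} = -7 + N$
$Y = 1$ ($Y = -7 + 8 = 1$)
$y = 78$ ($y = 5 - -73 = 5 + 73 = 78$)
$d{\left(C \right)} = \left(-116 + C\right) \left(78 + C\right)$ ($d{\left(C \right)} = \left(C + 78\right) \left(C - 116\right) = \left(78 + C\right) \left(-116 + C\right) = \left(-116 + C\right) \left(78 + C\right)$)
$T = - \frac{61093}{6788}$ ($T = -9 + \frac{1}{-6788} = -9 - \frac{1}{6788} = - \frac{61093}{6788} \approx -9.0002$)
$T + \frac{22636 + d{\left(Y + 34 \right)}}{6782 + 4325} = - \frac{61093}{6788} + \frac{22636 - \left(9048 - \left(1 + 34\right)^{2} + 38 \left(1 + 34\right)\right)}{6782 + 4325} = - \frac{61093}{6788} + \frac{22636 - \left(10378 - 1225\right)}{11107} = - \frac{61093}{6788} + \left(22636 - 9153\right) \frac{1}{11107} = - \frac{61093}{6788} + 13483 \cdot \frac{1}{11107} = - \frac{61093}{6788} + \frac{13483}{11107} = - \frac{587037347}{75394316}$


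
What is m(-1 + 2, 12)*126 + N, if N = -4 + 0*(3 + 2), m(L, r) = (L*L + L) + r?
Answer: 1760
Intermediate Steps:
m(L, r) = L + r + L² (m(L, r) = (L² + L) + r = (L + L²) + r = L + r + L²)
N = -4 (N = -4 + 0*5 = -4 + 0 = -4)
m(-1 + 2, 12)*126 + N = ((-1 + 2) + 12 + (-1 + 2)²)*126 - 4 = (1 + 12 + 1²)*126 - 4 = (1 + 12 + 1)*126 - 4 = 14*126 - 4 = 1764 - 4 = 1760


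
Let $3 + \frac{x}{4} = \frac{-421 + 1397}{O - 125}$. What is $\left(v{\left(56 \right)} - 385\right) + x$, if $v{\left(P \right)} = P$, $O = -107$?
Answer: $- \frac{10377}{29} \approx -357.83$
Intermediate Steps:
$x = - \frac{836}{29}$ ($x = -12 + 4 \frac{-421 + 1397}{-107 - 125} = -12 + 4 \frac{976}{-232} = -12 + 4 \cdot 976 \left(- \frac{1}{232}\right) = -12 + 4 \left(- \frac{122}{29}\right) = -12 - \frac{488}{29} = - \frac{836}{29} \approx -28.828$)
$\left(v{\left(56 \right)} - 385\right) + x = \left(56 - 385\right) - \frac{836}{29} = -329 - \frac{836}{29} = - \frac{10377}{29}$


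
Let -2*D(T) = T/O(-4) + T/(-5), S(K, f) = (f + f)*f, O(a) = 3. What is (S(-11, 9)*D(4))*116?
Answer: -25056/5 ≈ -5011.2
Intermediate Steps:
S(K, f) = 2*f**2 (S(K, f) = (2*f)*f = 2*f**2)
D(T) = -T/15 (D(T) = -(T/3 + T/(-5))/2 = -(T*(1/3) + T*(-1/5))/2 = -(T/3 - T/5)/2 = -T/15)
(S(-11, 9)*D(4))*116 = ((2*9**2)*(-1/15*4))*116 = ((2*81)*(-4/15))*116 = (162*(-4/15))*116 = -216/5*116 = -25056/5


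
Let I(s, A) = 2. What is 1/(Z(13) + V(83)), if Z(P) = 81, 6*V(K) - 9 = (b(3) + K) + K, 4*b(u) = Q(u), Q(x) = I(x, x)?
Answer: 4/441 ≈ 0.0090703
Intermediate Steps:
Q(x) = 2
b(u) = 1/2 (b(u) = (1/4)*2 = 1/2)
V(K) = 19/12 + K/3 (V(K) = 3/2 + ((1/2 + K) + K)/6 = 3/2 + (1/2 + 2*K)/6 = 3/2 + (1/12 + K/3) = 19/12 + K/3)
1/(Z(13) + V(83)) = 1/(81 + (19/12 + (1/3)*83)) = 1/(81 + (19/12 + 83/3)) = 1/(81 + 117/4) = 1/(441/4) = 4/441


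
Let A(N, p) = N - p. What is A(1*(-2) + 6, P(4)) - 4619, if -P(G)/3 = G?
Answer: -4603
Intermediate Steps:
P(G) = -3*G
A(1*(-2) + 6, P(4)) - 4619 = ((1*(-2) + 6) - (-3)*4) - 4619 = ((-2 + 6) - 1*(-12)) - 4619 = (4 + 12) - 4619 = 16 - 4619 = -4603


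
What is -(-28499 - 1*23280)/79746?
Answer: 51779/79746 ≈ 0.64930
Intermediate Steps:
-(-28499 - 1*23280)/79746 = -(-28499 - 23280)/79746 = -(-51779)/79746 = -1*(-51779/79746) = 51779/79746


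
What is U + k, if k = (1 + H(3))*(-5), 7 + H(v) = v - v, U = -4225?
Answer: -4195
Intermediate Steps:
H(v) = -7 (H(v) = -7 + (v - v) = -7 + 0 = -7)
k = 30 (k = (1 - 7)*(-5) = -6*(-5) = 30)
U + k = -4225 + 30 = -4195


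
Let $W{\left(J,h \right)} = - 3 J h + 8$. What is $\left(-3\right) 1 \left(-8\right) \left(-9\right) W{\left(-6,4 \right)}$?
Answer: $-17280$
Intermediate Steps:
$W{\left(J,h \right)} = 8 - 3 J h$ ($W{\left(J,h \right)} = - 3 J h + 8 = 8 - 3 J h$)
$\left(-3\right) 1 \left(-8\right) \left(-9\right) W{\left(-6,4 \right)} = \left(-3\right) 1 \left(-8\right) \left(-9\right) \left(8 - \left(-18\right) 4\right) = \left(-3\right) \left(-8\right) \left(-9\right) \left(8 + 72\right) = 24 \left(-9\right) 80 = \left(-216\right) 80 = -17280$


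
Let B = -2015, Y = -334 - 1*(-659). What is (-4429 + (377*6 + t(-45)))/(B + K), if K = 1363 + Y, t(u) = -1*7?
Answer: 2174/327 ≈ 6.6483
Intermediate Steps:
Y = 325 (Y = -334 + 659 = 325)
t(u) = -7
K = 1688 (K = 1363 + 325 = 1688)
(-4429 + (377*6 + t(-45)))/(B + K) = (-4429 + (377*6 - 7))/(-2015 + 1688) = (-4429 + (2262 - 7))/(-327) = (-4429 + 2255)*(-1/327) = -2174*(-1/327) = 2174/327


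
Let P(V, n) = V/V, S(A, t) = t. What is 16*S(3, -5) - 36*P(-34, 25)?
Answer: -116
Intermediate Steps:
P(V, n) = 1
16*S(3, -5) - 36*P(-34, 25) = 16*(-5) - 36*1 = -80 - 36 = -116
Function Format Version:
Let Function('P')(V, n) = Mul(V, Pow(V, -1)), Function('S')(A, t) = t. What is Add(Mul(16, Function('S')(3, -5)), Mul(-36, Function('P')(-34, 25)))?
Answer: -116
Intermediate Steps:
Function('P')(V, n) = 1
Add(Mul(16, Function('S')(3, -5)), Mul(-36, Function('P')(-34, 25))) = Add(Mul(16, -5), Mul(-36, 1)) = Add(-80, -36) = -116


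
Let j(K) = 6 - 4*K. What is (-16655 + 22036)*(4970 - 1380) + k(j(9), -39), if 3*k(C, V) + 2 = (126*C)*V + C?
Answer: 58100758/3 ≈ 1.9367e+7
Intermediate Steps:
k(C, V) = -⅔ + C/3 + 42*C*V (k(C, V) = -⅔ + ((126*C)*V + C)/3 = -⅔ + (126*C*V + C)/3 = -⅔ + (C + 126*C*V)/3 = -⅔ + (C/3 + 42*C*V) = -⅔ + C/3 + 42*C*V)
(-16655 + 22036)*(4970 - 1380) + k(j(9), -39) = (-16655 + 22036)*(4970 - 1380) + (-⅔ + (6 - 4*9)/3 + 42*(6 - 4*9)*(-39)) = 5381*3590 + (-⅔ + (6 - 36)/3 + 42*(6 - 36)*(-39)) = 19317790 + (-⅔ + (⅓)*(-30) + 42*(-30)*(-39)) = 19317790 + (-⅔ - 10 + 49140) = 19317790 + 147388/3 = 58100758/3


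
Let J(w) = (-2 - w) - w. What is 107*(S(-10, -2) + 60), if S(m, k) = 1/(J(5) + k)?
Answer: 89773/14 ≈ 6412.4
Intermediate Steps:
J(w) = -2 - 2*w
S(m, k) = 1/(-12 + k) (S(m, k) = 1/((-2 - 2*5) + k) = 1/((-2 - 10) + k) = 1/(-12 + k))
107*(S(-10, -2) + 60) = 107*(1/(-12 - 2) + 60) = 107*(1/(-14) + 60) = 107*(-1/14 + 60) = 107*(839/14) = 89773/14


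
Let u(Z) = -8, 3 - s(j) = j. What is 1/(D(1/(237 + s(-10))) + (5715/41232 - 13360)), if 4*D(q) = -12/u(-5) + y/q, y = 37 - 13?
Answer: -13744/162996781 ≈ -8.4321e-5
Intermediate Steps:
y = 24
s(j) = 3 - j
D(q) = 3/8 + 6/q (D(q) = (-12/(-8) + 24/q)/4 = (-12*(-⅛) + 24/q)/4 = (3/2 + 24/q)/4 = 3/8 + 6/q)
1/(D(1/(237 + s(-10))) + (5715/41232 - 13360)) = 1/((3/8 + 6/(1/(237 + (3 - 1*(-10))))) + (5715/41232 - 13360)) = 1/((3/8 + 6/(1/(237 + (3 + 10)))) + (5715*(1/41232) - 13360)) = 1/((3/8 + 6/(1/(237 + 13))) + (1905/13744 - 13360)) = 1/((3/8 + 6/(1/250)) - 183617935/13744) = 1/((3/8 + 6*250) - 183617935/13744) = 1/((3/8 + 1500) - 183617935/13744) = 1/(12003/8 - 183617935/13744) = 1/(-162996781/13744) = -13744/162996781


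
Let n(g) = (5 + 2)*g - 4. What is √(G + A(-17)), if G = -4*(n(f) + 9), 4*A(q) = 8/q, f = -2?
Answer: √10370/17 ≈ 5.9902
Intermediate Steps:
A(q) = 2/q (A(q) = (8/q)/4 = 2/q)
n(g) = -4 + 7*g (n(g) = 7*g - 4 = -4 + 7*g)
G = 36 (G = -4*((-4 + 7*(-2)) + 9) = -4*((-4 - 14) + 9) = -4*(-18 + 9) = -4*(-9) = 36)
√(G + A(-17)) = √(36 + 2/(-17)) = √(36 + 2*(-1/17)) = √(36 - 2/17) = √(610/17) = √10370/17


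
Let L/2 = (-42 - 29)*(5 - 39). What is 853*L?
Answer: 4118284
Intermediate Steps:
L = 4828 (L = 2*((-42 - 29)*(5 - 39)) = 2*(-71*(-34)) = 2*2414 = 4828)
853*L = 853*4828 = 4118284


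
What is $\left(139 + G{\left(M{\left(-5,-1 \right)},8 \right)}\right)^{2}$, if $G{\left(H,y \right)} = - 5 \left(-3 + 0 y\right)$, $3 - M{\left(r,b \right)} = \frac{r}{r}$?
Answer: $23716$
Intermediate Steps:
$M{\left(r,b \right)} = 2$ ($M{\left(r,b \right)} = 3 - \frac{r}{r} = 3 - 1 = 2$)
$G{\left(H,y \right)} = 15$ ($G{\left(H,y \right)} = - 5 \left(-3 + 0\right) = \left(-5\right) \left(-3\right) = 15$)
$\left(139 + G{\left(M{\left(-5,-1 \right)},8 \right)}\right)^{2} = \left(139 + 15\right)^{2} = 154^{2} = 23716$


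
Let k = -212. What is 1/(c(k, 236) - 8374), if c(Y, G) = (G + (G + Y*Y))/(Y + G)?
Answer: -3/19445 ≈ -0.00015428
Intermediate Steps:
c(Y, G) = (Y**2 + 2*G)/(G + Y) (c(Y, G) = (G + (G + Y**2))/(G + Y) = (Y**2 + 2*G)/(G + Y))
1/(c(k, 236) - 8374) = 1/(((-212)**2 + 2*236)/(236 - 212) - 8374) = 1/((44944 + 472)/24 - 8374) = 1/((1/24)*45416 - 8374) = 1/(5677/3 - 8374) = 1/(-19445/3) = -3/19445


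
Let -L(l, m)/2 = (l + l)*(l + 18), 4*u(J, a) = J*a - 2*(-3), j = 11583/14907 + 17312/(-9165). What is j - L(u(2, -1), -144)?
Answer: 3410469997/45540885 ≈ 74.888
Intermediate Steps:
j = -50637263/45540885 (j = 11583*(1/14907) + 17312*(-1/9165) = 3861/4969 - 17312/9165 = -50637263/45540885 ≈ -1.1119)
u(J, a) = 3/2 + J*a/4 (u(J, a) = (J*a - 2*(-3))/4 = (J*a + 6)/4 = (6 + J*a)/4 = 3/2 + J*a/4)
L(l, m) = -4*l*(18 + l) (L(l, m) = -2*(l + l)*(l + 18) = -2*2*l*(18 + l) = -4*l*(18 + l))
j - L(u(2, -1), -144) = -50637263/45540885 - (-4)*(3/2 + (1/4)*2*(-1))*(18 + (3/2 + (1/4)*2*(-1))) = -50637263/45540885 - (-4)*(3/2 - 1/2)*(18 + (3/2 - 1/2)) = -50637263/45540885 - (-4)*(18 + 1) = -50637263/45540885 - (-4)*19 = -50637263/45540885 - 1*(-76) = -50637263/45540885 + 76 = 3410469997/45540885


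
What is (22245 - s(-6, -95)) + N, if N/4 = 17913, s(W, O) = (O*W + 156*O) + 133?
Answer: 108014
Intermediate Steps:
s(W, O) = 133 + 156*O + O*W (s(W, O) = (156*O + O*W) + 133 = 133 + 156*O + O*W)
N = 71652 (N = 4*17913 = 71652)
(22245 - s(-6, -95)) + N = (22245 - (133 + 156*(-95) - 95*(-6))) + 71652 = (22245 - (133 - 14820 + 570)) + 71652 = (22245 - 1*(-14117)) + 71652 = (22245 + 14117) + 71652 = 36362 + 71652 = 108014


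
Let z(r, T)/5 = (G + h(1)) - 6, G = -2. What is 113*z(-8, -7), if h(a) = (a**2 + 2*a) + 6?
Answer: 565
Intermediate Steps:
h(a) = 6 + a**2 + 2*a
z(r, T) = 5 (z(r, T) = 5*((-2 + (6 + 1**2 + 2*1)) - 6) = 5*((-2 + (6 + 1 + 2)) - 6) = 5*((-2 + 9) - 6) = 5*(7 - 6) = 5*1 = 5)
113*z(-8, -7) = 113*5 = 565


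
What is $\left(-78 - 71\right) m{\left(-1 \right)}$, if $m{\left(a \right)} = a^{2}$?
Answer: $-149$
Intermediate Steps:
$\left(-78 - 71\right) m{\left(-1 \right)} = \left(-78 - 71\right) \left(-1\right)^{2} = \left(-149\right) 1 = -149$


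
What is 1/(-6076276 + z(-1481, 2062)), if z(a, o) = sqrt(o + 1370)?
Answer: -1519069/9230282506186 - sqrt(858)/18460565012372 ≈ -1.6458e-7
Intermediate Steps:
z(a, o) = sqrt(1370 + o)
1/(-6076276 + z(-1481, 2062)) = 1/(-6076276 + sqrt(1370 + 2062)) = 1/(-6076276 + sqrt(3432)) = 1/(-6076276 + 2*sqrt(858))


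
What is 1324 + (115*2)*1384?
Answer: 319644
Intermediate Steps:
1324 + (115*2)*1384 = 1324 + 230*1384 = 1324 + 318320 = 319644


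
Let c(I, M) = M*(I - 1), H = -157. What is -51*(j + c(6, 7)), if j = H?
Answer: 6222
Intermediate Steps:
j = -157
c(I, M) = M*(-1 + I)
-51*(j + c(6, 7)) = -51*(-157 + 7*(-1 + 6)) = -51*(-157 + 7*5) = -51*(-157 + 35) = -51*(-122) = 6222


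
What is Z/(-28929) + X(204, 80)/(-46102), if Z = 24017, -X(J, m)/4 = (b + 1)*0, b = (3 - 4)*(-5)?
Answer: -24017/28929 ≈ -0.83020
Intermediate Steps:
b = 5 (b = -1*(-5) = 5)
X(J, m) = 0 (X(J, m) = -4*(5 + 1)*0 = -24*0 = -4*0 = 0)
Z/(-28929) + X(204, 80)/(-46102) = 24017/(-28929) + 0/(-46102) = 24017*(-1/28929) + 0*(-1/46102) = -24017/28929 + 0 = -24017/28929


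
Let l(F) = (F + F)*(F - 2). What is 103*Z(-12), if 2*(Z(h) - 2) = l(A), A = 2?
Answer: 206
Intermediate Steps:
l(F) = 2*F*(-2 + F) (l(F) = (2*F)*(-2 + F) = 2*F*(-2 + F))
Z(h) = 2 (Z(h) = 2 + (2*2*(-2 + 2))/2 = 2 + (2*2*0)/2 = 2 + (½)*0 = 2 + 0 = 2)
103*Z(-12) = 103*2 = 206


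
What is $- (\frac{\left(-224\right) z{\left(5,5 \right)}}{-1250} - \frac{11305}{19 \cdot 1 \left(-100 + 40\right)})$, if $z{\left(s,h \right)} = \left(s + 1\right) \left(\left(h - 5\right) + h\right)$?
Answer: $- \frac{22939}{1500} \approx -15.293$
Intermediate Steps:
$z{\left(s,h \right)} = \left(1 + s\right) \left(-5 + 2 h\right)$ ($z{\left(s,h \right)} = \left(1 + s\right) \left(\left(-5 + h\right) + h\right) = \left(1 + s\right) \left(-5 + 2 h\right)$)
$- (\frac{\left(-224\right) z{\left(5,5 \right)}}{-1250} - \frac{11305}{19 \cdot 1 \left(-100 + 40\right)}) = - (\frac{\left(-224\right) \left(-5 - 25 + 2 \cdot 5 + 2 \cdot 5 \cdot 5\right)}{-1250} - \frac{11305}{19 \cdot 1 \left(-100 + 40\right)}) = - (- 224 \left(-5 - 25 + 10 + 50\right) \left(- \frac{1}{1250}\right) - \frac{11305}{19 \left(-60\right)}) = - (\left(-224\right) 30 \left(- \frac{1}{1250}\right) - \frac{11305}{-1140}) = - (\left(-6720\right) \left(- \frac{1}{1250}\right) - - \frac{119}{12}) = - (\frac{672}{125} + \frac{119}{12}) = \left(-1\right) \frac{22939}{1500} = - \frac{22939}{1500}$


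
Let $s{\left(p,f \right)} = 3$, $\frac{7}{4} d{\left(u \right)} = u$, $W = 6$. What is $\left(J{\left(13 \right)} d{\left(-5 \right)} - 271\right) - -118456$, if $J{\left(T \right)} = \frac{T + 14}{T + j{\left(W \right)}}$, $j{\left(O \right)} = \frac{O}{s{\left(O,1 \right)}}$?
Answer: $\frac{827259}{7} \approx 1.1818 \cdot 10^{5}$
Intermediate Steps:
$d{\left(u \right)} = \frac{4 u}{7}$
$j{\left(O \right)} = \frac{O}{3}$
$J{\left(T \right)} = \frac{14 + T}{2 + T}$ ($J{\left(T \right)} = \frac{T + 14}{T + \frac{1}{3} \cdot 6} = \frac{14 + T}{T + 2} = \frac{14 + T}{2 + T}$)
$\left(J{\left(13 \right)} d{\left(-5 \right)} - 271\right) - -118456 = \left(\frac{14 + 13}{2 + 13} \cdot \frac{4}{7} \left(-5\right) - 271\right) - -118456 = \left(\frac{1}{15} \cdot 27 \left(- \frac{20}{7}\right) - 271\right) + 118456 = \left(\frac{9}{5} \left(- \frac{20}{7}\right) - 271\right) + 118456 = \left(- \frac{36}{7} - 271\right) + 118456 = - \frac{1933}{7} + 118456 = \frac{827259}{7}$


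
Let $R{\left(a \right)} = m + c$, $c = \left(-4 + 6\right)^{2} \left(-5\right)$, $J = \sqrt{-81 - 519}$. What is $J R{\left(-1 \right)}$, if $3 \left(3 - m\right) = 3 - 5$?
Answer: $- \frac{490 i \sqrt{6}}{3} \approx - 400.08 i$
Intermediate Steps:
$J = 10 i \sqrt{6}$ ($J = \sqrt{-600} = 10 i \sqrt{6} \approx 24.495 i$)
$m = \frac{11}{3}$ ($m = 3 - \frac{3 - 5}{3} = 3 - - \frac{2}{3} = 3 + \frac{2}{3} = \frac{11}{3} \approx 3.6667$)
$c = -20$ ($c = 2^{2} \left(-5\right) = 4 \left(-5\right) = -20$)
$R{\left(a \right)} = - \frac{49}{3}$ ($R{\left(a \right)} = \frac{11}{3} - 20 = - \frac{49}{3}$)
$J R{\left(-1 \right)} = 10 i \sqrt{6} \left(- \frac{49}{3}\right) = - \frac{490 i \sqrt{6}}{3}$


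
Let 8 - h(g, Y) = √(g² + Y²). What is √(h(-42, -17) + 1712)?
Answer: √(1720 - √2053) ≈ 40.923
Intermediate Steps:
h(g, Y) = 8 - √(Y² + g²) (h(g, Y) = 8 - √(g² + Y²) = 8 - √(Y² + g²))
√(h(-42, -17) + 1712) = √((8 - √((-17)² + (-42)²)) + 1712) = √((8 - √(289 + 1764)) + 1712) = √((8 - √2053) + 1712) = √(1720 - √2053)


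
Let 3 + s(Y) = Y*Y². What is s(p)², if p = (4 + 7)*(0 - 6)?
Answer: 82655675001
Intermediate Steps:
p = -66 (p = 11*(-6) = -66)
s(Y) = -3 + Y³ (s(Y) = -3 + Y*Y² = -3 + Y³)
s(p)² = (-3 + (-66)³)² = (-3 - 287496)² = (-287499)² = 82655675001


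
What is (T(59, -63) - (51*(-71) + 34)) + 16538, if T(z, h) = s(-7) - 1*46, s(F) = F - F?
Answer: 20079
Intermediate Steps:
s(F) = 0
T(z, h) = -46 (T(z, h) = 0 - 1*46 = 0 - 46 = -46)
(T(59, -63) - (51*(-71) + 34)) + 16538 = (-46 - (51*(-71) + 34)) + 16538 = (-46 - (-3621 + 34)) + 16538 = (-46 - 1*(-3587)) + 16538 = (-46 + 3587) + 16538 = 3541 + 16538 = 20079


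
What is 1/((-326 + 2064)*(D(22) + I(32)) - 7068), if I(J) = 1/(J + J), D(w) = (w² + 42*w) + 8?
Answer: 32/78526949 ≈ 4.0750e-7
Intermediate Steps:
D(w) = 8 + w² + 42*w
I(J) = 1/(2*J)
1/((-326 + 2064)*(D(22) + I(32)) - 7068) = 1/((-326 + 2064)*((8 + 22² + 42*22) + (½)/32) - 7068) = 1/(1738*((8 + 484 + 924) + (½)*(1/32)) - 7068) = 1/(1738*(1416 + 1/64) - 7068) = 1/(1738*(90625/64) - 7068) = 1/(78753125/32 - 7068) = 1/(78526949/32) = 32/78526949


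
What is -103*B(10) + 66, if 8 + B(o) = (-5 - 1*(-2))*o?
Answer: 3980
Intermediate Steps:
B(o) = -8 - 3*o (B(o) = -8 + (-5 - 1*(-2))*o = -8 + (-5 + 2)*o = -8 - 3*o)
-103*B(10) + 66 = -103*(-8 - 3*10) + 66 = -103*(-8 - 30) + 66 = -103*(-38) + 66 = 3914 + 66 = 3980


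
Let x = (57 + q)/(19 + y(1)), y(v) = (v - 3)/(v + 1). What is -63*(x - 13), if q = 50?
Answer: 889/2 ≈ 444.50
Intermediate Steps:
y(v) = (-3 + v)/(1 + v)
x = 107/18 (x = (57 + 50)/(19 + (-3 + 1)/(1 + 1)) = 107/(19 - 2/2) = 107/(19 + (½)*(-2)) = 107/(19 - 1) = 107/18 ≈ 5.9444)
-63*(x - 13) = -63*(107/18 - 13) = -63*(-127/18) = 889/2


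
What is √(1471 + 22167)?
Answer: √23638 ≈ 153.75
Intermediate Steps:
√(1471 + 22167) = √23638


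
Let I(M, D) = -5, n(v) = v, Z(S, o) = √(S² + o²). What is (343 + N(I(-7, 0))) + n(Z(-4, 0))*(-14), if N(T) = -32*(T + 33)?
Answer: -609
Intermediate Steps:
N(T) = -1056 - 32*T (N(T) = -32*(33 + T) = -1056 - 32*T)
(343 + N(I(-7, 0))) + n(Z(-4, 0))*(-14) = (343 + (-1056 - 32*(-5))) + √((-4)² + 0²)*(-14) = (343 + (-1056 + 160)) + √(16 + 0)*(-14) = (343 - 896) + √16*(-14) = -553 + 4*(-14) = -553 - 56 = -609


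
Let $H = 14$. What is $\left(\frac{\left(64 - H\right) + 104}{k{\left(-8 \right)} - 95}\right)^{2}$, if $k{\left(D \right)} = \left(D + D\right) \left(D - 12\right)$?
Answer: $\frac{23716}{50625} \approx 0.46846$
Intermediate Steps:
$k{\left(D \right)} = 2 D \left(-12 + D\right)$
$\left(\frac{\left(64 - H\right) + 104}{k{\left(-8 \right)} - 95}\right)^{2} = \left(\frac{\left(64 - 14\right) + 104}{2 \left(-8\right) \left(-12 - 8\right) - 95}\right)^{2} = \left(\frac{\left(64 - 14\right) + 104}{2 \left(-8\right) \left(-20\right) - 95}\right)^{2} = \left(\frac{50 + 104}{320 - 95}\right)^{2} = \left(\frac{154}{225}\right)^{2} = \frac{23716}{50625}$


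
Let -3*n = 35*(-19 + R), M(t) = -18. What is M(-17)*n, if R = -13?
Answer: -6720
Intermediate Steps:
n = 1120/3 (n = -35*(-19 - 13)/3 = -35*(-32)/3 = -⅓*(-1120) = 1120/3 ≈ 373.33)
M(-17)*n = -18*1120/3 = -6720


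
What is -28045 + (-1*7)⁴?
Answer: -25644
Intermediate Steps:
-28045 + (-1*7)⁴ = -28045 + (-7)⁴ = -28045 + 2401 = -25644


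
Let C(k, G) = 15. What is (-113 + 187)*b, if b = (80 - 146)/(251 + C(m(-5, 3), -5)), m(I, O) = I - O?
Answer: -2442/133 ≈ -18.361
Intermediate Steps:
b = -33/133 (b = (80 - 146)/(251 + 15) = -66/266 = -66*1/266 = -33/133 ≈ -0.24812)
(-113 + 187)*b = (-113 + 187)*(-33/133) = 74*(-33/133) = -2442/133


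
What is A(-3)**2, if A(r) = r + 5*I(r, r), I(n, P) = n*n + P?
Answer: 729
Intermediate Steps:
I(n, P) = P + n**2 (I(n, P) = n**2 + P = P + n**2)
A(r) = 5*r**2 + 6*r (A(r) = r + 5*(r + r**2) = r + (5*r + 5*r**2) = 5*r**2 + 6*r)
A(-3)**2 = (-3*(6 + 5*(-3)))**2 = (-3*(6 - 15))**2 = (-3*(-9))**2 = 27**2 = 729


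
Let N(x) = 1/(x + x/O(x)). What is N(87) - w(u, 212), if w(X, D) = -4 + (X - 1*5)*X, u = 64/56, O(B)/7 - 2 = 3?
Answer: 1292099/153468 ≈ 8.4193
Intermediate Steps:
O(B) = 35 (O(B) = 14 + 7*3 = 14 + 21 = 35)
u = 8/7 (u = 64*(1/56) = 8/7 ≈ 1.1429)
w(X, D) = -4 + X*(-5 + X) (w(X, D) = -4 + (X - 5)*X = -4 + (-5 + X)*X = -4 + X*(-5 + X))
N(x) = 35/(36*x) (N(x) = 1/(x + x/35) = 1/(36*x/35) = 35/(36*x))
N(87) - w(u, 212) = (35/36)/87 - (-4 + (8/7)**2 - 5*8/7) = (35/36)*(1/87) - (-4 + 64/49 - 40/7) = 35/3132 - 1*(-412/49) = 35/3132 + 412/49 = 1292099/153468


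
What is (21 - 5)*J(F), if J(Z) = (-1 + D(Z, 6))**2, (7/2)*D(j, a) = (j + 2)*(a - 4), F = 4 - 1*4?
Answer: 16/49 ≈ 0.32653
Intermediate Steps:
F = 0 (F = 4 - 4 = 0)
D(j, a) = 2*(-4 + a)*(2 + j)/7 (D(j, a) = 2*((j + 2)*(a - 4))/7 = 2*((2 + j)*(-4 + a))/7 = 2*((-4 + a)*(2 + j))/7 = 2*(-4 + a)*(2 + j)/7)
J(Z) = (1/7 + 4*Z/7)**2 (J(Z) = (-1 + (-16/7 - 8*Z/7 + (4/7)*6 + (2/7)*6*Z))**2 = (-1 + (-16/7 - 8*Z/7 + 24/7 + 12*Z/7))**2 = (-1 + (8/7 + 4*Z/7))**2 = (1/7 + 4*Z/7)**2)
(21 - 5)*J(F) = (21 - 5)*((1 + 4*0)**2/49) = 16*((1 + 0)**2/49) = 16*((1/49)*1**2) = 16*((1/49)*1) = 16*(1/49) = 16/49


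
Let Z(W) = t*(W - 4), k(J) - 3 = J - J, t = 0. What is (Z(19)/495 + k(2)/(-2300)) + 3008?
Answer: 6918397/2300 ≈ 3008.0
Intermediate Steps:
k(J) = 3 (k(J) = 3 + (J - J) = 3 + 0 = 3)
Z(W) = 0 (Z(W) = 0*(W - 4) = 0*(-4 + W) = 0)
(Z(19)/495 + k(2)/(-2300)) + 3008 = (0/495 + 3/(-2300)) + 3008 = (0*(1/495) + 3*(-1/2300)) + 3008 = (0 - 3/2300) + 3008 = -3/2300 + 3008 = 6918397/2300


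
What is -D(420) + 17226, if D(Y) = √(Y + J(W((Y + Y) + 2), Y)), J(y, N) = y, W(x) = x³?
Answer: 17226 - 2*√149237027 ≈ -7206.5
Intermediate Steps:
D(Y) = √(Y + (2 + 2*Y)³) (D(Y) = √(Y + ((Y + Y) + 2)³) = √(Y + (2*Y + 2)³) = √(Y + (2 + 2*Y)³))
-D(420) + 17226 = -√(420 + 8*(1 + 420)³) + 17226 = -√(420 + 8*421³) + 17226 = -√(420 + 8*74618461) + 17226 = -√(420 + 596947688) + 17226 = -√596948108 + 17226 = -2*√149237027 + 17226 = 17226 - 2*√149237027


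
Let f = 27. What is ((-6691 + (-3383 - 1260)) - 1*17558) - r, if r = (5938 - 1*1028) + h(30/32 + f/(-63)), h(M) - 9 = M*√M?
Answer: -33811 - 57*√399/3136 ≈ -33811.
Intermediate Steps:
h(M) = 9 + M^(3/2) (h(M) = 9 + M*√M = 9 + M^(3/2))
r = 4919 + 57*√399/3136 (r = (5938 - 1*1028) + (9 + (30/32 + 27/(-63))^(3/2)) = (5938 - 1028) + (9 + (30*(1/32) + 27*(-1/63))^(3/2)) = 4910 + (9 + (15/16 - 3/7)^(3/2)) = 4910 + (9 + (57/112)^(3/2)) = 4910 + (9 + 57*√399/3136) = 4919 + 57*√399/3136 ≈ 4919.4)
((-6691 + (-3383 - 1260)) - 1*17558) - r = ((-6691 + (-3383 - 1260)) - 1*17558) - (4919 + 57*√399/3136) = ((-6691 - 4643) - 17558) + (-4919 - 57*√399/3136) = (-11334 - 17558) + (-4919 - 57*√399/3136) = -28892 + (-4919 - 57*√399/3136) = -33811 - 57*√399/3136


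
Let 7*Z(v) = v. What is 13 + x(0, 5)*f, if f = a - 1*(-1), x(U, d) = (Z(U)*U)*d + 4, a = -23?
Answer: -75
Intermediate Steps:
Z(v) = v/7
x(U, d) = 4 + d*U²/7 (x(U, d) = ((U/7)*U)*d + 4 = (U²/7)*d + 4 = d*U²/7 + 4 = 4 + d*U²/7)
f = -22 (f = -23 - 1*(-1) = -23 + 1 = -22)
13 + x(0, 5)*f = 13 + (4 + (⅐)*5*0²)*(-22) = 13 + (4 + (⅐)*5*0)*(-22) = 13 + (4 + 0)*(-22) = 13 + 4*(-22) = 13 - 88 = -75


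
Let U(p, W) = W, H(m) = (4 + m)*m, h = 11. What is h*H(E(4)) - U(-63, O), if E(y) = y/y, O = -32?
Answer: 87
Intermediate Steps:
E(y) = 1
H(m) = m*(4 + m)
h*H(E(4)) - U(-63, O) = 11*(1*(4 + 1)) - 1*(-32) = 11*(1*5) + 32 = 11*5 + 32 = 55 + 32 = 87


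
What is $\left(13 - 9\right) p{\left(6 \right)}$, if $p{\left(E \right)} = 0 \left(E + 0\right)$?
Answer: $0$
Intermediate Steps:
$p{\left(E \right)} = 0$ ($p{\left(E \right)} = 0 E = 0$)
$\left(13 - 9\right) p{\left(6 \right)} = \left(13 - 9\right) 0 = 4 \cdot 0 = 0$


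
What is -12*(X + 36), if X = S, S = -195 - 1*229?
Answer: 4656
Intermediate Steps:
S = -424 (S = -195 - 229 = -424)
X = -424
-12*(X + 36) = -12*(-424 + 36) = -12*(-388) = 4656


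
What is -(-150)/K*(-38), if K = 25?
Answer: -228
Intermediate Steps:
-(-150)/K*(-38) = -(-150)/25*(-38) = -15*(-⅖)*(-38) = 6*(-38) = -228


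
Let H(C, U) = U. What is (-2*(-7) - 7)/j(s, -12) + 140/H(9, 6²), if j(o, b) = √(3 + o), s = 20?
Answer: 35/9 + 7*√23/23 ≈ 5.3485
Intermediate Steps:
(-2*(-7) - 7)/j(s, -12) + 140/H(9, 6²) = (-2*(-7) - 7)/(√(3 + 20)) + 140/(6²) = (14 - 7)/(√23) + 140/36 = 7*(√23/23) + 140*(1/36) = 7*√23/23 + 35/9 = 35/9 + 7*√23/23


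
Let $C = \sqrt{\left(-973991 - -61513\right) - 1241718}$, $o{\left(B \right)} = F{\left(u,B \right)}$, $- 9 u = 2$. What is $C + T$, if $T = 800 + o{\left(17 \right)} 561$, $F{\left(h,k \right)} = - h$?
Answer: $\frac{2774}{3} + 2 i \sqrt{538549} \approx 924.67 + 1467.7 i$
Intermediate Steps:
$u = - \frac{2}{9}$ ($u = \left(- \frac{1}{9}\right) 2 = - \frac{2}{9} \approx -0.22222$)
$o{\left(B \right)} = \frac{2}{9}$ ($o{\left(B \right)} = \left(-1\right) \left(- \frac{2}{9}\right) = \frac{2}{9}$)
$T = \frac{2774}{3}$ ($T = 800 + \frac{2}{9} \cdot 561 = 800 + \frac{374}{3} = \frac{2774}{3} \approx 924.67$)
$C = 2 i \sqrt{538549}$ ($C = \sqrt{\left(-973991 + 61513\right) - 1241718} = \sqrt{-912478 - 1241718} = \sqrt{-2154196} = 2 i \sqrt{538549} \approx 1467.7 i$)
$C + T = 2 i \sqrt{538549} + \frac{2774}{3} = \frac{2774}{3} + 2 i \sqrt{538549}$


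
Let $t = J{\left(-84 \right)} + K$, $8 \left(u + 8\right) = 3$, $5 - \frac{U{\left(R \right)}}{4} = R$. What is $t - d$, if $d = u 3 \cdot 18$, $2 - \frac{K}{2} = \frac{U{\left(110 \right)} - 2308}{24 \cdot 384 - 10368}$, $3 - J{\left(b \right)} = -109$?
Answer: $\frac{37657}{72} \approx 523.01$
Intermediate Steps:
$J{\left(b \right)} = 112$ ($J{\left(b \right)} = 3 - -109 = 3 + 109 = 112$)
$U{\left(R \right)} = 20 - 4 R$
$u = - \frac{61}{8}$ ($u = -8 + \frac{1}{8} \cdot 3 = -8 + \frac{3}{8} = - \frac{61}{8} \approx -7.625$)
$K = - \frac{53}{72}$ ($K = 4 - 2 \frac{\left(20 - 440\right) - 2308}{24 \cdot 384 - 10368} = 4 - 2 \frac{\left(20 - 440\right) - 2308}{9216 - 10368} = 4 - 2 \frac{-420 - 2308}{-1152} = 4 - 2 \left(\left(-2728\right) \left(- \frac{1}{1152}\right)\right) = 4 - \frac{341}{72} = - \frac{53}{72} \approx -0.73611$)
$t = \frac{8011}{72}$ ($t = 112 - \frac{53}{72} = \frac{8011}{72} \approx 111.26$)
$d = - \frac{1647}{4}$ ($d = \left(- \frac{61}{8}\right) 3 \cdot 18 = \left(- \frac{183}{8}\right) 18 = - \frac{1647}{4} \approx -411.75$)
$t - d = \frac{8011}{72} - - \frac{1647}{4} = \frac{8011}{72} + \frac{1647}{4} = \frac{37657}{72}$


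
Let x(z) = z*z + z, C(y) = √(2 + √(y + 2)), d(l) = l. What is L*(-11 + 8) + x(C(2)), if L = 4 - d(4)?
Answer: 6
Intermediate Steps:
C(y) = √(2 + √(2 + y))
x(z) = z + z² (x(z) = z² + z = z + z²)
L = 0 (L = 4 - 1*4 = 4 - 4 = 0)
L*(-11 + 8) + x(C(2)) = 0*(-11 + 8) + √(2 + √(2 + 2))*(1 + √(2 + √(2 + 2))) = 0*(-3) + √(2 + √4)*(1 + √(2 + √4)) = 0 + √(2 + 2)*(1 + √(2 + 2)) = 0 + √4*(1 + √4) = 0 + 2*(1 + 2) = 0 + 2*3 = 0 + 6 = 6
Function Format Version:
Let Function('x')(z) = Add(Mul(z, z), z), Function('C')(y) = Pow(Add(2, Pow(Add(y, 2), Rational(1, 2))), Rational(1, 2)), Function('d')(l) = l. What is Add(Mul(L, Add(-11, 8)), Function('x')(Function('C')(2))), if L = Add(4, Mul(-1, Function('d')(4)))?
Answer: 6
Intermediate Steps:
Function('C')(y) = Pow(Add(2, Pow(Add(2, y), Rational(1, 2))), Rational(1, 2))
Function('x')(z) = Add(z, Pow(z, 2)) (Function('x')(z) = Add(Pow(z, 2), z) = Add(z, Pow(z, 2)))
L = 0 (L = Add(4, Mul(-1, 4)) = Add(4, -4) = 0)
Add(Mul(L, Add(-11, 8)), Function('x')(Function('C')(2))) = Add(Mul(0, Add(-11, 8)), Mul(Pow(Add(2, Pow(Add(2, 2), Rational(1, 2))), Rational(1, 2)), Add(1, Pow(Add(2, Pow(Add(2, 2), Rational(1, 2))), Rational(1, 2))))) = Add(Mul(0, -3), Mul(Pow(Add(2, Pow(4, Rational(1, 2))), Rational(1, 2)), Add(1, Pow(Add(2, Pow(4, Rational(1, 2))), Rational(1, 2))))) = Add(0, Mul(Pow(Add(2, 2), Rational(1, 2)), Add(1, Pow(Add(2, 2), Rational(1, 2))))) = Add(0, Mul(Pow(4, Rational(1, 2)), Add(1, Pow(4, Rational(1, 2))))) = Add(0, Mul(2, Add(1, 2))) = Add(0, Mul(2, 3)) = Add(0, 6) = 6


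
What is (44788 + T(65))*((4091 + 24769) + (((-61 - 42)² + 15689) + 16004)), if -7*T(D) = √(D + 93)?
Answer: 3187203656 - 10166*√158 ≈ 3.1871e+9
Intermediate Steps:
T(D) = -√(93 + D)/7 (T(D) = -√(D + 93)/7 = -√(93 + D)/7)
(44788 + T(65))*((4091 + 24769) + (((-61 - 42)² + 15689) + 16004)) = (44788 - √(93 + 65)/7)*((4091 + 24769) + (((-61 - 42)² + 15689) + 16004)) = (44788 - √158/7)*(28860 + (((-103)² + 15689) + 16004)) = (44788 - √158/7)*(28860 + ((10609 + 15689) + 16004)) = (44788 - √158/7)*(28860 + (26298 + 16004)) = (44788 - √158/7)*(28860 + 42302) = (44788 - √158/7)*71162 = 3187203656 - 10166*√158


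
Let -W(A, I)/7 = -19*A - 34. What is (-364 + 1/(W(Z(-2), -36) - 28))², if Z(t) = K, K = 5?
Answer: 101441613001/765625 ≈ 1.3250e+5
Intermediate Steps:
Z(t) = 5
W(A, I) = 238 + 133*A (W(A, I) = -7*(-19*A - 34) = -7*(-34 - 19*A) = 238 + 133*A)
(-364 + 1/(W(Z(-2), -36) - 28))² = (-364 + 1/((238 + 133*5) - 28))² = (-364 + 1/((238 + 665) - 28))² = (-364 + 1/(903 - 28))² = (-364 + 1/875)² = (-318499/875)² = 101441613001/765625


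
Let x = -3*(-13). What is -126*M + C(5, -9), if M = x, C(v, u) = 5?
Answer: -4909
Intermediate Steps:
x = 39
M = 39
-126*M + C(5, -9) = -126*39 + 5 = -4914 + 5 = -4909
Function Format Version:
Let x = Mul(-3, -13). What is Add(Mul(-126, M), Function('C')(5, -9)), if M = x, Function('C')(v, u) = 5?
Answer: -4909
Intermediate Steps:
x = 39
M = 39
Add(Mul(-126, M), Function('C')(5, -9)) = Add(Mul(-126, 39), 5) = Add(-4914, 5) = -4909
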